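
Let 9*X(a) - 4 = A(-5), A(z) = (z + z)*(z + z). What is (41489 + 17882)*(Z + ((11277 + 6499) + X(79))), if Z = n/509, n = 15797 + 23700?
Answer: 4858938373315/4581 ≈ 1.0607e+9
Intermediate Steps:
A(z) = 4*z² (A(z) = (2*z)*(2*z) = 4*z²)
X(a) = 104/9 (X(a) = 4/9 + (4*(-5)²)/9 = 4/9 + (4*25)/9 = 4/9 + (⅑)*100 = 4/9 + 100/9 = 104/9)
n = 39497
Z = 39497/509 ≈ 77.597
(41489 + 17882)*(Z + ((11277 + 6499) + X(79))) = (41489 + 17882)*(39497/509 + ((11277 + 6499) + 104/9)) = 59371*(39497/509 + (17776 + 104/9)) = 59371*(39497/509 + 160088/9) = 59371*(81840265/4581) = 4858938373315/4581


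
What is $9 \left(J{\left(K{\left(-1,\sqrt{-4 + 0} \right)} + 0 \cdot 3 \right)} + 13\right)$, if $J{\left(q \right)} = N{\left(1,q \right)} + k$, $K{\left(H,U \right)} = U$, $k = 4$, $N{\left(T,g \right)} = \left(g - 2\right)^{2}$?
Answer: $153 - 72 i \approx 153.0 - 72.0 i$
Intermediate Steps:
$N{\left(T,g \right)} = \left(-2 + g\right)^{2}$
$J{\left(q \right)} = 4 + \left(-2 + q\right)^{2}$ ($J{\left(q \right)} = \left(-2 + q\right)^{2} + 4 = 4 + \left(-2 + q\right)^{2}$)
$9 \left(J{\left(K{\left(-1,\sqrt{-4 + 0} \right)} + 0 \cdot 3 \right)} + 13\right) = 9 \left(\left(4 + \left(-2 + \left(\sqrt{-4 + 0} + 0 \cdot 3\right)\right)^{2}\right) + 13\right) = 9 \left(\left(4 + \left(-2 + \left(\sqrt{-4} + 0\right)\right)^{2}\right) + 13\right) = 9 \left(\left(4 + \left(-2 + \left(2 i + 0\right)\right)^{2}\right) + 13\right) = 9 \left(\left(4 + \left(-2 + 2 i\right)^{2}\right) + 13\right) = 9 \left(17 + \left(-2 + 2 i\right)^{2}\right) = 153 + 9 \left(-2 + 2 i\right)^{2}$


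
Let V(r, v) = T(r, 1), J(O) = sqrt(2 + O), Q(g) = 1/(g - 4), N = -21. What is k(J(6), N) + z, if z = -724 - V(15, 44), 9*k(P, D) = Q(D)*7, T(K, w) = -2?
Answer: -162457/225 ≈ -722.03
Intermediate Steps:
Q(g) = 1/(-4 + g)
V(r, v) = -2
k(P, D) = 7/(9*(-4 + D)) (k(P, D) = (7/(-4 + D))/9 = 7/(9*(-4 + D)))
z = -722 (z = -724 - 1*(-2) = -724 + 2 = -722)
k(J(6), N) + z = 7/(9*(-4 - 21)) - 722 = (7/9)/(-25) - 722 = (7/9)*(-1/25) - 722 = -7/225 - 722 = -162457/225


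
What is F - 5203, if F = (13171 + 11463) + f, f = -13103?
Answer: 6328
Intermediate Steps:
F = 11531 (F = (13171 + 11463) - 13103 = 24634 - 13103 = 11531)
F - 5203 = 11531 - 5203 = 6328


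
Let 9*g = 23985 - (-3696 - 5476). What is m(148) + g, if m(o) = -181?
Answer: 31528/9 ≈ 3503.1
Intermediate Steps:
g = 33157/9 (g = (23985 - (-3696 - 5476))/9 = (23985 - 1*(-9172))/9 = (23985 + 9172)/9 = (⅑)*33157 = 33157/9 ≈ 3684.1)
m(148) + g = -181 + 33157/9 = 31528/9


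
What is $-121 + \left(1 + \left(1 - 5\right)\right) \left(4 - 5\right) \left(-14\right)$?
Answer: $-163$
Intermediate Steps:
$-121 + \left(1 + \left(1 - 5\right)\right) \left(4 - 5\right) \left(-14\right) = -121 + \left(1 - 4\right) \left(-1\right) \left(-14\right) = -121 + \left(-3\right) \left(-1\right) \left(-14\right) = -121 + 3 \left(-14\right) = -121 - 42 = -163$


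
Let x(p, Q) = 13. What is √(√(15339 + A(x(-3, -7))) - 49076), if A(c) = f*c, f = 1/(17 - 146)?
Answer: √(-816673716 + 903*√5209278)/129 ≈ 221.25*I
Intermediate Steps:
f = -1/129 (f = 1/(-129) = -1/129 ≈ -0.0077519)
A(c) = -c/129
√(√(15339 + A(x(-3, -7))) - 49076) = √(√(15339 - 1/129*13) - 49076) = √(√(15339 - 13/129) - 49076) = √(√(1978718/129) - 49076) = √(7*√5209278/129 - 49076) = √(-49076 + 7*√5209278/129)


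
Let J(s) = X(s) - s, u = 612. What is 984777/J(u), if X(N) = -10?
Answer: -984777/622 ≈ -1583.2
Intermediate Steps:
J(s) = -10 - s
984777/J(u) = 984777/(-10 - 1*612) = 984777/(-10 - 612) = 984777/(-622) = 984777*(-1/622) = -984777/622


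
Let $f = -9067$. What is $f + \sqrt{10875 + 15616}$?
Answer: $-9067 + \sqrt{26491} \approx -8904.2$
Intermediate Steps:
$f + \sqrt{10875 + 15616} = -9067 + \sqrt{10875 + 15616} = -9067 + \sqrt{26491}$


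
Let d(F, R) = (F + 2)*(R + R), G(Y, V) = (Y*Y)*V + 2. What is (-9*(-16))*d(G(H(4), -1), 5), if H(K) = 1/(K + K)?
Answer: 11475/2 ≈ 5737.5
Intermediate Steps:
H(K) = 1/(2*K)
G(Y, V) = 2 + V*Y² (G(Y, V) = Y²*V + 2 = V*Y² + 2 = 2 + V*Y²)
d(F, R) = 2*R*(2 + F) (d(F, R) = (2 + F)*(2*R) = 2*R*(2 + F))
(-9*(-16))*d(G(H(4), -1), 5) = (-9*(-16))*(2*5*(2 + (2 - ((½)/4)²))) = 144*(2*5*(2 + (2 - ((½)*(¼))²))) = 144*(2*5*(2 + (2 - (⅛)²))) = 144*(2*5*(2 + (2 - 1*1/64))) = 144*(2*5*(2 + (2 - 1/64))) = 144*(2*5*(2 + 127/64)) = 144*(2*5*(255/64)) = 144*(1275/32) = 11475/2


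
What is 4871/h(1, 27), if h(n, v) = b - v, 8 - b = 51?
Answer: -4871/70 ≈ -69.586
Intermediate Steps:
b = -43 (b = 8 - 1*51 = 8 - 51 = -43)
h(n, v) = -43 - v
4871/h(1, 27) = 4871/(-43 - 1*27) = 4871/(-43 - 27) = 4871/(-70) = 4871*(-1/70) = -4871/70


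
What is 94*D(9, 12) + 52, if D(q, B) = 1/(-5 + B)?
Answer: 458/7 ≈ 65.429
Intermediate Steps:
94*D(9, 12) + 52 = 94/(-5 + 12) + 52 = 94/7 + 52 = 458/7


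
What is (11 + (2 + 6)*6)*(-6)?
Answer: -354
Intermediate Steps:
(11 + (2 + 6)*6)*(-6) = (11 + 8*6)*(-6) = (11 + 48)*(-6) = 59*(-6) = -354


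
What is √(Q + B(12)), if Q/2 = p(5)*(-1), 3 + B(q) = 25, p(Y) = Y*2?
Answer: √2 ≈ 1.4142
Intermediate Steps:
p(Y) = 2*Y
B(q) = 22 (B(q) = -3 + 25 = 22)
Q = -20 (Q = 2*((2*5)*(-1)) = 2*(10*(-1)) = 2*(-10) = -20)
√(Q + B(12)) = √(-20 + 22) = √2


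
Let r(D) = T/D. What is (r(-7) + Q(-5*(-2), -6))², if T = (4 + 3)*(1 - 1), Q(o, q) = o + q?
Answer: 16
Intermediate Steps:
T = 0 (T = 7*0 = 0)
r(D) = 0 (r(D) = 0/D = 0)
(r(-7) + Q(-5*(-2), -6))² = (0 + (-5*(-2) - 6))² = (0 + (10 - 6))² = (0 + 4)² = 4² = 16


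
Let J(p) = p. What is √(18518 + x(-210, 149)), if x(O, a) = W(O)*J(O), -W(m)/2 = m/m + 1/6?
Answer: 24*√33 ≈ 137.87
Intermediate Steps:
W(m) = -7/3 (W(m) = -2*(m/m + 1/6) = -2*(1 + 1*(⅙)) = -2*(1 + ⅙) = -2*7/6 = -7/3)
x(O, a) = -7*O/3
√(18518 + x(-210, 149)) = √(18518 - 7/3*(-210)) = √(18518 + 490) = √19008 = 24*√33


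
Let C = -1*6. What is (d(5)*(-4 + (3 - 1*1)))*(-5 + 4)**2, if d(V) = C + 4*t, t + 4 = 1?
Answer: 36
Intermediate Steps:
t = -3 (t = -4 + 1 = -3)
C = -6
d(V) = -18 (d(V) = -6 + 4*(-3) = -6 - 12 = -18)
(d(5)*(-4 + (3 - 1*1)))*(-5 + 4)**2 = (-18*(-4 + (3 - 1*1)))*(-5 + 4)**2 = -18*(-4 + (3 - 1))*(-1)**2 = -18*(-4 + 2)*1 = -18*(-2)*1 = 36*1 = 36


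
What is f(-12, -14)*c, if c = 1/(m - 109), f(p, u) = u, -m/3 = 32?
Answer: 14/205 ≈ 0.068293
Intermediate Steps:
m = -96 (m = -3*32 = -96)
c = -1/205 (c = 1/(-96 - 109) = 1/(-205) = -1/205 ≈ -0.0048781)
f(-12, -14)*c = -14*(-1/205) = 14/205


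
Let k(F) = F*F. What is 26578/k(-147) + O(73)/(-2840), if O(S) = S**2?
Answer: -39672841/61369560 ≈ -0.64646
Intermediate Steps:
k(F) = F**2
26578/k(-147) + O(73)/(-2840) = 26578/((-147)**2) + 73**2/(-2840) = 26578/21609 + 5329*(-1/2840) = 26578*(1/21609) - 5329/2840 = 26578/21609 - 5329/2840 = -39672841/61369560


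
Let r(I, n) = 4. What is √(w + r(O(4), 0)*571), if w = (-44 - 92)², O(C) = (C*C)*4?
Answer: 2*√5195 ≈ 144.15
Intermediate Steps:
O(C) = 4*C² (O(C) = C²*4 = 4*C²)
w = 18496 (w = (-136)² = 18496)
√(w + r(O(4), 0)*571) = √(18496 + 4*571) = √(18496 + 2284) = √20780 = 2*√5195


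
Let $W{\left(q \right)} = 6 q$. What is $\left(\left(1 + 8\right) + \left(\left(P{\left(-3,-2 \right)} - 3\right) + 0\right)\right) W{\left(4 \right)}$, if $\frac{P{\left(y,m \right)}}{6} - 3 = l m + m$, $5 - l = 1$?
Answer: $-864$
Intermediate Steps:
$l = 4$ ($l = 5 - 1 = 4$)
$P{\left(y,m \right)} = 18 + 30 m$ ($P{\left(y,m \right)} = 18 + 6 \left(4 m + m\right) = 18 + 6 \cdot 5 m = 18 + 30 m$)
$\left(\left(1 + 8\right) + \left(\left(P{\left(-3,-2 \right)} - 3\right) + 0\right)\right) W{\left(4 \right)} = \left(\left(1 + 8\right) + \left(\left(\left(18 + 30 \left(-2\right)\right) - 3\right) + 0\right)\right) 6 \cdot 4 = \left(9 + \left(\left(\left(18 - 60\right) - 3\right) + 0\right)\right) 24 = \left(9 + \left(\left(-42 - 3\right) + 0\right)\right) 24 = \left(9 + \left(-45 + 0\right)\right) 24 = \left(9 - 45\right) 24 = \left(-36\right) 24 = -864$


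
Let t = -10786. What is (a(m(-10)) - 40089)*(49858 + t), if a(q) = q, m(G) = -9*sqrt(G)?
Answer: -1566357408 - 351648*I*sqrt(10) ≈ -1.5664e+9 - 1.112e+6*I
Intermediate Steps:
(a(m(-10)) - 40089)*(49858 + t) = (-9*I*sqrt(10) - 40089)*(49858 - 10786) = (-9*I*sqrt(10) - 40089)*39072 = (-40089 - 9*I*sqrt(10))*39072 = -1566357408 - 351648*I*sqrt(10)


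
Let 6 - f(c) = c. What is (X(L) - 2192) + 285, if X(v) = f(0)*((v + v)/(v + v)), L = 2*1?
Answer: -1901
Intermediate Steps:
L = 2
f(c) = 6 - c
X(v) = 6 (X(v) = (6 - 1*0)*((v + v)/(v + v)) = (6 + 0)*((2*v)/((2*v))) = 6*((2*v)*(1/(2*v))) = 6*1 = 6)
(X(L) - 2192) + 285 = (6 - 2192) + 285 = -2186 + 285 = -1901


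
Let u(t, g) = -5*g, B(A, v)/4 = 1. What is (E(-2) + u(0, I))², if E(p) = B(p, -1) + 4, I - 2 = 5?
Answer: 729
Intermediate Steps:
I = 7 (I = 2 + 5 = 7)
B(A, v) = 4 (B(A, v) = 4*1 = 4)
E(p) = 8 (E(p) = 4 + 4 = 8)
(E(-2) + u(0, I))² = (8 - 5*7)² = (8 - 35)² = (-27)² = 729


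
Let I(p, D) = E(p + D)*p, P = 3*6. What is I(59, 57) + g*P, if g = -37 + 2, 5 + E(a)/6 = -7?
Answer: -4878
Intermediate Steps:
E(a) = -72 (E(a) = -30 + 6*(-7) = -30 - 42 = -72)
P = 18
g = -35
I(p, D) = -72*p
I(59, 57) + g*P = -72*59 - 35*18 = -4248 - 630 = -4878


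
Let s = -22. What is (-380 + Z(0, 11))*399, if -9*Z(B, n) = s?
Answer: -451934/3 ≈ -1.5064e+5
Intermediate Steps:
Z(B, n) = 22/9 (Z(B, n) = -1/9*(-22) = 22/9)
(-380 + Z(0, 11))*399 = (-380 + 22/9)*399 = -3398/9*399 = -451934/3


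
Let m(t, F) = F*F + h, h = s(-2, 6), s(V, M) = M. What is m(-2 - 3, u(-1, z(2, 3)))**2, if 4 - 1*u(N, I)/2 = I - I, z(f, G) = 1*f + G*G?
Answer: 4900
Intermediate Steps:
h = 6
z(f, G) = f + G**2
u(N, I) = 8 (u(N, I) = 8 - 2*(I - I) = 8 - 2*0 = 8 + 0 = 8)
m(t, F) = 6 + F**2 (m(t, F) = F*F + 6 = F**2 + 6 = 6 + F**2)
m(-2 - 3, u(-1, z(2, 3)))**2 = (6 + 8**2)**2 = (6 + 64)**2 = 70**2 = 4900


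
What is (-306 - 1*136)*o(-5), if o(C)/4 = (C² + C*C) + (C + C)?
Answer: -70720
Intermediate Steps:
o(C) = 8*C + 8*C² (o(C) = 4*((C² + C*C) + (C + C)) = 4*((C² + C²) + 2*C) = 4*(2*C² + 2*C) = 4*(2*C + 2*C²) = 8*C + 8*C²)
(-306 - 1*136)*o(-5) = (-306 - 1*136)*(8*(-5)*(1 - 5)) = (-306 - 136)*(8*(-5)*(-4)) = -442*160 = -70720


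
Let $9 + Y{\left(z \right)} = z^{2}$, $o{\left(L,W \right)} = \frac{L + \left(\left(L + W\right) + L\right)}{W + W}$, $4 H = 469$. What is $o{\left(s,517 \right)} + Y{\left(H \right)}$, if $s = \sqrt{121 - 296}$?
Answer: $\frac{219825}{16} + \frac{15 i \sqrt{7}}{1034} \approx 13739.0 + 0.038381 i$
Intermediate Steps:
$s = 5 i \sqrt{7}$ ($s = \sqrt{121 - 296} = \sqrt{-175} = 5 i \sqrt{7} \approx 13.229 i$)
$H = \frac{469}{4}$ ($H = \frac{1}{4} \cdot 469 = \frac{469}{4} \approx 117.25$)
$o{\left(L,W \right)} = \frac{W + 3 L}{2 W}$ ($o{\left(L,W \right)} = \frac{L + \left(W + 2 L\right)}{2 W} = \left(W + 3 L\right) \frac{1}{2 W} = \frac{W + 3 L}{2 W}$)
$Y{\left(z \right)} = -9 + z^{2}$
$o{\left(s,517 \right)} + Y{\left(H \right)} = \frac{517 + 3 \cdot 5 i \sqrt{7}}{2 \cdot 517} - \left(9 - \left(\frac{469}{4}\right)^{2}\right) = \frac{1}{2} \cdot \frac{1}{517} \left(517 + 15 i \sqrt{7}\right) + \left(-9 + \frac{219961}{16}\right) = \left(\frac{1}{2} + \frac{15 i \sqrt{7}}{1034}\right) + \frac{219817}{16} = \frac{219825}{16} + \frac{15 i \sqrt{7}}{1034}$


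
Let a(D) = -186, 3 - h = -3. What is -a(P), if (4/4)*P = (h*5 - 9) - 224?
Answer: 186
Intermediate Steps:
h = 6 (h = 3 - 1*(-3) = 3 + 3 = 6)
P = -203 (P = (6*5 - 9) - 224 = (30 - 9) - 224 = 21 - 224 = -203)
-a(P) = -1*(-186) = 186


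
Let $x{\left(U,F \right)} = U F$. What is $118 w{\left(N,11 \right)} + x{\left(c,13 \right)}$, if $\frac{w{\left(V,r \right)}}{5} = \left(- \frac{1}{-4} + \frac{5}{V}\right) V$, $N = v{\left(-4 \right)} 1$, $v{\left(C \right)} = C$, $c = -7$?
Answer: $2269$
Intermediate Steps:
$x{\left(U,F \right)} = F U$
$N = -4$ ($N = \left(-4\right) 1 = -4$)
$w{\left(V,r \right)} = 5 V \left(\frac{1}{4} + \frac{5}{V}\right)$ ($w{\left(V,r \right)} = 5 \left(- \frac{1}{-4} + \frac{5}{V}\right) V = 5 \left(\left(-1\right) \left(- \frac{1}{4}\right) + \frac{5}{V}\right) V = 5 \left(\frac{1}{4} + \frac{5}{V}\right) V = 5 V \left(\frac{1}{4} + \frac{5}{V}\right)$)
$118 w{\left(N,11 \right)} + x{\left(c,13 \right)} = 118 \left(25 + \frac{5}{4} \left(-4\right)\right) + 13 \left(-7\right) = 118 \left(25 - 5\right) - 91 = 118 \cdot 20 - 91 = 2360 - 91 = 2269$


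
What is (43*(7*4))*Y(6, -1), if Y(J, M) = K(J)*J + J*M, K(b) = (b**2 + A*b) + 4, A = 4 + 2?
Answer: 541800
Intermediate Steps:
A = 6
K(b) = 4 + b**2 + 6*b (K(b) = (b**2 + 6*b) + 4 = 4 + b**2 + 6*b)
Y(J, M) = J*M + J*(4 + J**2 + 6*J) (Y(J, M) = (4 + J**2 + 6*J)*J + J*M = J*(4 + J**2 + 6*J) + J*M = J*M + J*(4 + J**2 + 6*J))
(43*(7*4))*Y(6, -1) = (43*(7*4))*(6*(4 - 1 + 6**2 + 6*6)) = (43*28)*(6*(4 - 1 + 36 + 36)) = 1204*(6*75) = 1204*450 = 541800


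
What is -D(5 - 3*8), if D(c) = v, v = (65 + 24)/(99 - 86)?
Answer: -89/13 ≈ -6.8462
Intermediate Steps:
v = 89/13 ≈ 6.8462
D(c) = 89/13
-D(5 - 3*8) = -1*89/13 = -89/13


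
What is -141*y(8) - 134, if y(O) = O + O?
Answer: -2390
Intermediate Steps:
y(O) = 2*O
-141*y(8) - 134 = -282*8 - 134 = -141*16 - 134 = -2256 - 134 = -2390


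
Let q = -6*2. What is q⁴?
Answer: 20736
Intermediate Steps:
q = -12 (q = -2*6 = -12)
q⁴ = (-12)⁴ = 20736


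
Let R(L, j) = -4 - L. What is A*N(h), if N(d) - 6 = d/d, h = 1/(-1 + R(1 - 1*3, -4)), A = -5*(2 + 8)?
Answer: -350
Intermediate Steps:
A = -50 (A = -5*10 = -50)
h = -⅓ (h = 1/(-1 + (-4 - (1 - 1*3))) = 1/(-1 + (-4 - (1 - 3))) = 1/(-1 + (-4 - 1*(-2))) = 1/(-1 + (-4 + 2)) = 1/(-1 - 2) = 1/(-3) = -⅓ ≈ -0.33333)
N(d) = 7 (N(d) = 6 + d/d = 6 + 1 = 7)
A*N(h) = -50*7 = -350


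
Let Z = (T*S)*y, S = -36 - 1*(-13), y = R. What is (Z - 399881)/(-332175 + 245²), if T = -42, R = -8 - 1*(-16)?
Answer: 392153/272150 ≈ 1.4409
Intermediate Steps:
R = 8 (R = -8 + 16 = 8)
y = 8
S = -23 (S = -36 + 13 = -23)
Z = 7728 (Z = -42*(-23)*8 = 966*8 = 7728)
(Z - 399881)/(-332175 + 245²) = (7728 - 399881)/(-332175 + 245²) = -392153/(-332175 + 60025) = -392153/(-272150) = -392153*(-1/272150) = 392153/272150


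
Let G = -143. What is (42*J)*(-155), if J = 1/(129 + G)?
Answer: 465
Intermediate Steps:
J = -1/14 (J = 1/(129 - 143) = 1/(-14) = -1/14 ≈ -0.071429)
(42*J)*(-155) = (42*(-1/14))*(-155) = -3*(-155) = 465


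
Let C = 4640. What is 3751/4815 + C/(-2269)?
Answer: -13830581/10925235 ≈ -1.2659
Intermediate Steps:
3751/4815 + C/(-2269) = 3751/4815 + 4640/(-2269) = 3751*(1/4815) + 4640*(-1/2269) = 3751/4815 - 4640/2269 = -13830581/10925235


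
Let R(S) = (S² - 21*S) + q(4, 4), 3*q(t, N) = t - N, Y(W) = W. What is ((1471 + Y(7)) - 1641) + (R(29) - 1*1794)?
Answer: -1725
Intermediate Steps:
q(t, N) = -N/3 + t/3 (q(t, N) = (t - N)/3 = -N/3 + t/3)
R(S) = S² - 21*S (R(S) = (S² - 21*S) + (-⅓*4 + (⅓)*4) = (S² - 21*S) + (-4/3 + 4/3) = (S² - 21*S) + 0 = S² - 21*S)
((1471 + Y(7)) - 1641) + (R(29) - 1*1794) = ((1471 + 7) - 1641) + (29*(-21 + 29) - 1*1794) = (1478 - 1641) + (29*8 - 1794) = -163 + (232 - 1794) = -163 - 1562 = -1725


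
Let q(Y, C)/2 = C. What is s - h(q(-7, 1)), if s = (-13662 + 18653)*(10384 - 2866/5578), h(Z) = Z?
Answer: 144537073535/2789 ≈ 5.1824e+7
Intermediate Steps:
q(Y, C) = 2*C
s = 144537079113/2789 (s = 4991*(10384 - 2866*1/5578) = 4991*(10384 - 1433/2789) = 4991*(28959543/2789) = 144537079113/2789 ≈ 5.1824e+7)
s - h(q(-7, 1)) = 144537079113/2789 - 2 = 144537073535/2789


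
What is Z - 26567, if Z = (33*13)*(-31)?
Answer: -39866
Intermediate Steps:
Z = -13299 (Z = 429*(-31) = -13299)
Z - 26567 = -13299 - 26567 = -39866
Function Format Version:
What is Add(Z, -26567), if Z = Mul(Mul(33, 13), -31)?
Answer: -39866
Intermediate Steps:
Z = -13299 (Z = Mul(429, -31) = -13299)
Add(Z, -26567) = Add(-13299, -26567) = -39866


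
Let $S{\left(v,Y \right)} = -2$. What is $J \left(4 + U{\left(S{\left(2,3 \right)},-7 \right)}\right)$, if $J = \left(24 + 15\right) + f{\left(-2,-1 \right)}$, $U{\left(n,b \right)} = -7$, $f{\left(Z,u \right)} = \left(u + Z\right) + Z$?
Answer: $-102$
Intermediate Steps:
$f{\left(Z,u \right)} = u + 2 Z$ ($f{\left(Z,u \right)} = \left(Z + u\right) + Z = u + 2 Z$)
$J = 34$ ($J = \left(24 + 15\right) + \left(-1 + 2 \left(-2\right)\right) = 39 - 5 = 34$)
$J \left(4 + U{\left(S{\left(2,3 \right)},-7 \right)}\right) = 34 \left(4 - 7\right) = 34 \left(-3\right) = -102$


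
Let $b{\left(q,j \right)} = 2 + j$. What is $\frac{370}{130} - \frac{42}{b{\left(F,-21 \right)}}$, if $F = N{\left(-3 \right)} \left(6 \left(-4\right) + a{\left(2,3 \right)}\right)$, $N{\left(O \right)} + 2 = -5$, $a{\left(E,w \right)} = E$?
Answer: $\frac{1249}{247} \approx 5.0567$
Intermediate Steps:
$N{\left(O \right)} = -7$ ($N{\left(O \right)} = -2 - 5 = -7$)
$F = 154$ ($F = - 7 \left(6 \left(-4\right) + 2\right) = - 7 \left(-24 + 2\right) = \left(-7\right) \left(-22\right) = 154$)
$\frac{370}{130} - \frac{42}{b{\left(F,-21 \right)}} = \frac{370}{130} - \frac{42}{2 - 21} = 370 \cdot \frac{1}{130} - \frac{42}{-19} = \frac{37}{13} - - \frac{42}{19} = \frac{37}{13} + \frac{42}{19} = \frac{1249}{247}$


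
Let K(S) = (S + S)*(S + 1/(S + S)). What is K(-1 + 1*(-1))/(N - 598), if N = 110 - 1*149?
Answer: -9/637 ≈ -0.014129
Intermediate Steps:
N = -39 (N = 110 - 149 = -39)
K(S) = 2*S*(S + 1/(2*S)) (K(S) = (2*S)*(S + 1/(2*S)) = 2*S*(S + 1/(2*S)))
K(-1 + 1*(-1))/(N - 598) = (1 + 2*(-1 + 1*(-1))²)/(-39 - 598) = (1 + 2*(-1 - 1)²)/(-637) = -(1 + 2*(-2)²)/637 = -(1 + 2*4)/637 = -(1 + 8)/637 = -1/637*9 = -9/637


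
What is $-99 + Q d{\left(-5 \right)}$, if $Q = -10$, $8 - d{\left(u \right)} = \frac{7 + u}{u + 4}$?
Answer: $-199$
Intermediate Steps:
$d{\left(u \right)} = 8 - \frac{7 + u}{4 + u}$ ($d{\left(u \right)} = 8 - \frac{7 + u}{u + 4} = 8 - \frac{7 + u}{4 + u}$)
$-99 + Q d{\left(-5 \right)} = -99 - 10 \frac{25 + 7 \left(-5\right)}{4 - 5} = -99 - 10 \frac{25 - 35}{-1} = -99 - 10 \left(\left(-1\right) \left(-10\right)\right) = -99 - 100 = -199$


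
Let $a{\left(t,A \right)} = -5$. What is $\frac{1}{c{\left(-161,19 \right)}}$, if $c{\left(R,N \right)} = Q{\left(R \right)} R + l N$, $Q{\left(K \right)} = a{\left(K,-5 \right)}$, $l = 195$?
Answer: $\frac{1}{4510} \approx 0.00022173$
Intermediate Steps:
$Q{\left(K \right)} = -5$
$c{\left(R,N \right)} = - 5 R + 195 N$
$\frac{1}{c{\left(-161,19 \right)}} = \frac{1}{\left(-5\right) \left(-161\right) + 195 \cdot 19} = \frac{1}{805 + 3705} = \frac{1}{4510}$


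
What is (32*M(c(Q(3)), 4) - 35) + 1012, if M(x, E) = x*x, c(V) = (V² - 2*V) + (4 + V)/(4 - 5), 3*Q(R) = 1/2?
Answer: 130979/81 ≈ 1617.0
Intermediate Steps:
Q(R) = ⅙ (Q(R) = (⅓)/2 = (⅓)*(½) = ⅙)
c(V) = -4 + V² - 3*V (c(V) = (V² - 2*V) + (4 + V)/(-1) = (V² - 2*V) + (4 + V)*(-1) = (V² - 2*V) + (-4 - V) = -4 + V² - 3*V)
M(x, E) = x²
(32*M(c(Q(3)), 4) - 35) + 1012 = (32*(-4 + (⅙)² - 3*⅙)² - 35) + 1012 = (32*(-4 + 1/36 - ½)² - 35) + 1012 = (32*(-161/36)² - 35) + 1012 = (32*(25921/1296) - 35) + 1012 = (51842/81 - 35) + 1012 = 49007/81 + 1012 = 130979/81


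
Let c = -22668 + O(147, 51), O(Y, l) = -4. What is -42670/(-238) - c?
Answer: 159959/7 ≈ 22851.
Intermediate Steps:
c = -22672 (c = -22668 - 4 = -22672)
-42670/(-238) - c = -42670/(-238) - 1*(-22672) = -42670*(-1/238) + 22672 = 1255/7 + 22672 = 159959/7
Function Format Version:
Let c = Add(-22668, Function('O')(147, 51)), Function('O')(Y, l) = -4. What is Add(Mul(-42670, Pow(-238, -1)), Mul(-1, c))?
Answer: Rational(159959, 7) ≈ 22851.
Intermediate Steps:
c = -22672 (c = Add(-22668, -4) = -22672)
Add(Mul(-42670, Pow(-238, -1)), Mul(-1, c)) = Add(Mul(-42670, Pow(-238, -1)), Mul(-1, -22672)) = Add(Mul(-42670, Rational(-1, 238)), 22672) = Add(Rational(1255, 7), 22672) = Rational(159959, 7)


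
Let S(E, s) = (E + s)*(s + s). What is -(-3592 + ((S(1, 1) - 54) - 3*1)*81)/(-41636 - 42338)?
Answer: -7885/83974 ≈ -0.093898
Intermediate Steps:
S(E, s) = 2*s*(E + s) (S(E, s) = (E + s)*(2*s) = 2*s*(E + s))
-(-3592 + ((S(1, 1) - 54) - 3*1)*81)/(-41636 - 42338) = -(-3592 + ((2*1*(1 + 1) - 54) - 3*1)*81)/(-41636 - 42338) = -(-3592 + ((2*1*2 - 54) - 3)*81)/(-83974) = -(-3592 + ((4 - 54) - 3)*81)*(-1)/83974 = -(-3592 + (-50 - 3)*81)*(-1)/83974 = -(-3592 - 53*81)*(-1)/83974 = -(-3592 - 4293)*(-1)/83974 = -(-7885)*(-1)/83974 = -1*7885/83974 = -7885/83974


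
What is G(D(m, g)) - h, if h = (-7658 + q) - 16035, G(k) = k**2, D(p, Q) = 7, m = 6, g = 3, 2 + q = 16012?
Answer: 7732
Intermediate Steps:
q = 16010 (q = -2 + 16012 = 16010)
h = -7683 (h = (-7658 + 16010) - 16035 = 8352 - 16035 = -7683)
G(D(m, g)) - h = 7**2 - 1*(-7683) = 49 + 7683 = 7732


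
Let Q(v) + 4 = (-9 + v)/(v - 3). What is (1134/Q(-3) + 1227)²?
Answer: 435600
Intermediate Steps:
Q(v) = -4 + (-9 + v)/(-3 + v) (Q(v) = -4 + (-9 + v)/(v - 3) = -4 + (-9 + v)/(-3 + v))
(1134/Q(-3) + 1227)² = (1134/((3*(1 - 1*(-3))/(-3 - 3))) + 1227)² = (1134/((3*(1 + 3)/(-6))) + 1227)² = (1134/((3*(-⅙)*4)) + 1227)² = (1134/(-2) + 1227)² = (1134*(-½) + 1227)² = (-567 + 1227)² = 660² = 435600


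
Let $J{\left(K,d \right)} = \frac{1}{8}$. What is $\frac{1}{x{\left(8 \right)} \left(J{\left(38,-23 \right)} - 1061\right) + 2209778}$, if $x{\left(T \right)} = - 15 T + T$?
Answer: $\frac{1}{2328596} \approx 4.2944 \cdot 10^{-7}$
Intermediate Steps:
$x{\left(T \right)} = - 14 T$
$J{\left(K,d \right)} = \frac{1}{8}$
$\frac{1}{x{\left(8 \right)} \left(J{\left(38,-23 \right)} - 1061\right) + 2209778} = \frac{1}{\left(-14\right) 8 \left(\frac{1}{8} - 1061\right) + 2209778} = \frac{1}{\left(-112\right) \left(- \frac{8487}{8}\right) + 2209778} = \frac{1}{118818 + 2209778} = \frac{1}{2328596}$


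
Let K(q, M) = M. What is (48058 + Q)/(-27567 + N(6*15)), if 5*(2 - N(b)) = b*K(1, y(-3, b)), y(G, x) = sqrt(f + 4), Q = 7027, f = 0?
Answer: -55085/27601 ≈ -1.9958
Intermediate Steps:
y(G, x) = 2 (y(G, x) = sqrt(0 + 4) = sqrt(4) = 2)
N(b) = 2 - 2*b/5 (N(b) = 2 - b*2/5 = 2 - 2*b/5)
(48058 + Q)/(-27567 + N(6*15)) = (48058 + 7027)/(-27567 + (2 - 12*15/5)) = 55085/(-27567 + (2 - 2/5*90)) = 55085/(-27567 + (2 - 36)) = 55085/(-27567 - 34) = 55085/(-27601) = 55085*(-1/27601) = -55085/27601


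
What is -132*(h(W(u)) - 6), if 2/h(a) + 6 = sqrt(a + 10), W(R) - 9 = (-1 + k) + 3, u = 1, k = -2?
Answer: 15048/17 + 264*sqrt(19)/17 ≈ 952.87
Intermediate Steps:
W(R) = 9 (W(R) = 9 + ((-1 - 2) + 3) = 9 + (-3 + 3) = 9 + 0 = 9)
h(a) = 2/(-6 + sqrt(10 + a)) (h(a) = 2/(-6 + sqrt(a + 10)) = 2/(-6 + sqrt(10 + a)))
-132*(h(W(u)) - 6) = -132*(2/(-6 + sqrt(10 + 9)) - 6) = -132*(2/(-6 + sqrt(19)) - 6) = -132*(-6 + 2/(-6 + sqrt(19))) = 792 - 264/(-6 + sqrt(19))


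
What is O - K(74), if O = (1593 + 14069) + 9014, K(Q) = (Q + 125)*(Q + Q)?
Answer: -4776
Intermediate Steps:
K(Q) = 2*Q*(125 + Q) (K(Q) = (125 + Q)*(2*Q) = 2*Q*(125 + Q))
O = 24676 (O = 15662 + 9014 = 24676)
O - K(74) = 24676 - 2*74*(125 + 74) = 24676 - 2*74*199 = 24676 - 1*29452 = 24676 - 29452 = -4776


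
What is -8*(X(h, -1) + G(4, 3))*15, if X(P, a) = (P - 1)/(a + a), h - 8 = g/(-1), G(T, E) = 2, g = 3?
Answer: 0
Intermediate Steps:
h = 5 (h = 8 + 3/(-1) = 8 + 3*(-1) = 8 - 3 = 5)
X(P, a) = (-1 + P)/(2*a) (X(P, a) = (-1 + P)/((2*a)) = (-1 + P)*(1/(2*a)) = (-1 + P)/(2*a))
-8*(X(h, -1) + G(4, 3))*15 = -8*((½)*(-1 + 5)/(-1) + 2)*15 = -8*((½)*(-1)*4 + 2)*15 = -8*(-2 + 2)*15 = -8*0*15 = 0*15 = 0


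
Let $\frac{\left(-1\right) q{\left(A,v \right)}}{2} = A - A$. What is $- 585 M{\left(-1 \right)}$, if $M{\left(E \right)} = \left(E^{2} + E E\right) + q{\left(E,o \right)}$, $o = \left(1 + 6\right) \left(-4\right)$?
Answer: $-1170$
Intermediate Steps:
$o = -28$ ($o = 7 \left(-4\right) = -28$)
$q{\left(A,v \right)} = 0$ ($q{\left(A,v \right)} = - 2 \left(A - A\right) = \left(-2\right) 0 = 0$)
$M{\left(E \right)} = 2 E^{2}$ ($M{\left(E \right)} = \left(E^{2} + E E\right) + 0 = \left(E^{2} + E^{2}\right) + 0 = 2 E^{2} + 0 = 2 E^{2}$)
$- 585 M{\left(-1 \right)} = - 585 \cdot 2 \left(-1\right)^{2} = - 585 \cdot 2 \cdot 1 = \left(-585\right) 2 = -1170$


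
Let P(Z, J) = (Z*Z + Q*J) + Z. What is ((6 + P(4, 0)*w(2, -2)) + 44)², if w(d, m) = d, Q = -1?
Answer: 8100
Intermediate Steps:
P(Z, J) = Z + Z² - J (P(Z, J) = (Z*Z - J) + Z = (Z² - J) + Z = Z + Z² - J)
((6 + P(4, 0)*w(2, -2)) + 44)² = ((6 + (4 + 4² - 1*0)*2) + 44)² = ((6 + (4 + 16 + 0)*2) + 44)² = ((6 + 20*2) + 44)² = ((6 + 40) + 44)² = (46 + 44)² = 90² = 8100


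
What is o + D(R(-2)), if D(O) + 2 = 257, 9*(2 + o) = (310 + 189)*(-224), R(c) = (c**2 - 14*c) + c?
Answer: -109499/9 ≈ -12167.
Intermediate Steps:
R(c) = c**2 - 13*c
o = -111794/9 (o = -2 + ((310 + 189)*(-224))/9 = -2 + (499*(-224))/9 = -2 + (1/9)*(-111776) = -2 - 111776/9 = -111794/9 ≈ -12422.)
D(O) = 255 (D(O) = -2 + 257 = 255)
o + D(R(-2)) = -111794/9 + 255 = -109499/9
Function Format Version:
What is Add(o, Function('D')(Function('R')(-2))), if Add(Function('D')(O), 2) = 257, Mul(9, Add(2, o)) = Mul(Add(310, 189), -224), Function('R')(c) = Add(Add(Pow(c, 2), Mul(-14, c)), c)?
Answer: Rational(-109499, 9) ≈ -12167.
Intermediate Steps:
Function('R')(c) = Add(Pow(c, 2), Mul(-13, c))
o = Rational(-111794, 9) (o = Add(-2, Mul(Rational(1, 9), Mul(Add(310, 189), -224))) = Add(-2, Mul(Rational(1, 9), Mul(499, -224))) = Add(-2, Mul(Rational(1, 9), -111776)) = Add(-2, Rational(-111776, 9)) = Rational(-111794, 9) ≈ -12422.)
Function('D')(O) = 255 (Function('D')(O) = Add(-2, 257) = 255)
Add(o, Function('D')(Function('R')(-2))) = Add(Rational(-111794, 9), 255) = Rational(-109499, 9)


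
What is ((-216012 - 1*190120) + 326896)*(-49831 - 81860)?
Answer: 10434668076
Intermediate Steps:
((-216012 - 1*190120) + 326896)*(-49831 - 81860) = ((-216012 - 190120) + 326896)*(-131691) = (-406132 + 326896)*(-131691) = -79236*(-131691) = 10434668076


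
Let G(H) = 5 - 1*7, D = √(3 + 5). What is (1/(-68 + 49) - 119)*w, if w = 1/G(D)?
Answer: 1131/19 ≈ 59.526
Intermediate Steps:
D = 2*√2 (D = √8 = 2*√2 ≈ 2.8284)
G(H) = -2 (G(H) = 5 - 7 = -2)
w = -½ (w = 1/(-2) = -½ ≈ -0.50000)
(1/(-68 + 49) - 119)*w = (1/(-68 + 49) - 119)*(-½) = (1/(-19) - 119)*(-½) = (-1/19 - 119)*(-½) = -2262/19*(-½) = 1131/19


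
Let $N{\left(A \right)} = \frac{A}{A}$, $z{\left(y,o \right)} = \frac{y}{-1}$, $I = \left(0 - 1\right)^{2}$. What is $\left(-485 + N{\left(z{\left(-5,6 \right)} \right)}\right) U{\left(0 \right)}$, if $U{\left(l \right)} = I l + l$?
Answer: $0$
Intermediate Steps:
$I = 1$ ($I = \left(-1\right)^{2} = 1$)
$z{\left(y,o \right)} = - y$ ($z{\left(y,o \right)} = y \left(-1\right) = - y$)
$U{\left(l \right)} = 2 l$ ($U{\left(l \right)} = 1 l + l = l + l = 2 l$)
$N{\left(A \right)} = 1$
$\left(-485 + N{\left(z{\left(-5,6 \right)} \right)}\right) U{\left(0 \right)} = \left(-485 + 1\right) 2 \cdot 0 = \left(-484\right) 0 = 0$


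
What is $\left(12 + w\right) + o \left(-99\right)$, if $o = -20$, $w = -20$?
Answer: $1972$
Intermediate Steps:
$\left(12 + w\right) + o \left(-99\right) = \left(12 - 20\right) - -1980 = -8 + 1980 = 1972$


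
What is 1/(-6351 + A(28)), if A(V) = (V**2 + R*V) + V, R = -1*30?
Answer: -1/6379 ≈ -0.00015676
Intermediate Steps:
R = -30
A(V) = V**2 - 29*V (A(V) = (V**2 - 30*V) + V = V**2 - 29*V)
1/(-6351 + A(28)) = 1/(-6351 + 28*(-29 + 28)) = 1/(-6351 + 28*(-1)) = 1/(-6351 - 28) = 1/(-6379) = -1/6379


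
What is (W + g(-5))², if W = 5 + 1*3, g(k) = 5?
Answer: 169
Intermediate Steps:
W = 8 (W = 5 + 3 = 8)
(W + g(-5))² = (8 + 5)² = 13² = 169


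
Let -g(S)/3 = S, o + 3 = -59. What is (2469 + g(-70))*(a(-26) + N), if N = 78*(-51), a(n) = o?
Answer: -10823160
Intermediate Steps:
o = -62 (o = -3 - 59 = -62)
g(S) = -3*S
a(n) = -62
N = -3978
(2469 + g(-70))*(a(-26) + N) = (2469 - 3*(-70))*(-62 - 3978) = (2469 + 210)*(-4040) = 2679*(-4040) = -10823160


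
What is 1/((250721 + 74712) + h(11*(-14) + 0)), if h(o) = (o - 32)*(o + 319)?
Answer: 1/294743 ≈ 3.3928e-6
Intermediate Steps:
h(o) = (-32 + o)*(319 + o)
1/((250721 + 74712) + h(11*(-14) + 0)) = 1/((250721 + 74712) + (-10208 + (11*(-14) + 0)**2 + 287*(11*(-14) + 0))) = 1/(325433 + (-10208 + (-154 + 0)**2 + 287*(-154 + 0))) = 1/(325433 + (-10208 + (-154)**2 + 287*(-154))) = 1/(325433 + (-10208 + 23716 - 44198)) = 1/(325433 - 30690) = 1/294743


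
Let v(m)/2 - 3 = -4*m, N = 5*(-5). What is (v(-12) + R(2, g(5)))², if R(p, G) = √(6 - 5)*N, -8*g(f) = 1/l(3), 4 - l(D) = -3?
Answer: 5929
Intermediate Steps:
l(D) = 7 (l(D) = 4 - 1*(-3) = 4 + 3 = 7)
g(f) = -1/56 (g(f) = -⅛/7 = -⅛*⅐ = -1/56)
N = -25
v(m) = 6 - 8*m (v(m) = 6 + 2*(-4*m) = 6 - 8*m)
R(p, G) = -25 (R(p, G) = √(6 - 5)*(-25) = √1*(-25) = 1*(-25) = -25)
(v(-12) + R(2, g(5)))² = ((6 - 8*(-12)) - 25)² = ((6 + 96) - 25)² = (102 - 25)² = 77² = 5929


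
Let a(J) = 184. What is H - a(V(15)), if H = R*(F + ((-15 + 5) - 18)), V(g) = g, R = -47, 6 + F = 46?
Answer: -748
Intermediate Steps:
F = 40 (F = -6 + 46 = 40)
H = -564 (H = -47*(40 + ((-15 + 5) - 18)) = -47*(40 + (-10 - 18)) = -47*(40 - 28) = -47*12 = -564)
H - a(V(15)) = -564 - 1*184 = -564 - 184 = -748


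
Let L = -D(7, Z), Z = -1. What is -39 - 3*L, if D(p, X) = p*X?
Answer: -60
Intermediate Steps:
D(p, X) = X*p
L = 7 (L = -(-1)*7 = -1*(-7) = 7)
-39 - 3*L = -39 - 3*7 = -39 - 21 = -60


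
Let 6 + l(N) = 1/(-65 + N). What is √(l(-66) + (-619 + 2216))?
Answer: 2*√6825755/131 ≈ 39.887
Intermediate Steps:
l(N) = -6 + 1/(-65 + N)
√(l(-66) + (-619 + 2216)) = √((391 - 6*(-66))/(-65 - 66) + (-619 + 2216)) = √((391 + 396)/(-131) + 1597) = √(-1/131*787 + 1597) = √(-787/131 + 1597) = √(208420/131) = 2*√6825755/131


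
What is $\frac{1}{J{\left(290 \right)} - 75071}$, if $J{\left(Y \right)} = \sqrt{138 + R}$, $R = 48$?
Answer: $- \frac{75071}{5635654855} - \frac{\sqrt{186}}{5635654855} \approx -1.3323 \cdot 10^{-5}$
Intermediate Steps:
$J{\left(Y \right)} = \sqrt{186}$ ($J{\left(Y \right)} = \sqrt{138 + 48} = \sqrt{186}$)
$\frac{1}{J{\left(290 \right)} - 75071} = \frac{1}{\sqrt{186} - 75071} = \frac{1}{-75071 + \sqrt{186}}$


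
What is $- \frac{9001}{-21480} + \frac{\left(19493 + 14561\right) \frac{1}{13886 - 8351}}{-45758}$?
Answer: $\frac{75965218687}{181341699480} \approx 0.41891$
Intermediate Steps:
$- \frac{9001}{-21480} + \frac{\left(19493 + 14561\right) \frac{1}{13886 - 8351}}{-45758} = \left(-9001\right) \left(- \frac{1}{21480}\right) + \frac{34054}{5535} \left(- \frac{1}{45758}\right) = \frac{9001}{21480} + 34054 \cdot \frac{1}{5535} \left(- \frac{1}{45758}\right) = \frac{9001}{21480} + \frac{34054}{5535} \left(- \frac{1}{45758}\right) = \frac{9001}{21480} - \frac{17027}{126635265} = \frac{75965218687}{181341699480}$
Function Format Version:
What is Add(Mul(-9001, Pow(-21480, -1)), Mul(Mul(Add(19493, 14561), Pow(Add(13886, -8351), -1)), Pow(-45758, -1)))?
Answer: Rational(75965218687, 181341699480) ≈ 0.41891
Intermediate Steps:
Add(Mul(-9001, Pow(-21480, -1)), Mul(Mul(Add(19493, 14561), Pow(Add(13886, -8351), -1)), Pow(-45758, -1))) = Add(Mul(-9001, Rational(-1, 21480)), Mul(Mul(34054, Pow(5535, -1)), Rational(-1, 45758))) = Add(Rational(9001, 21480), Mul(Mul(34054, Rational(1, 5535)), Rational(-1, 45758))) = Add(Rational(9001, 21480), Mul(Rational(34054, 5535), Rational(-1, 45758))) = Add(Rational(9001, 21480), Rational(-17027, 126635265)) = Rational(75965218687, 181341699480)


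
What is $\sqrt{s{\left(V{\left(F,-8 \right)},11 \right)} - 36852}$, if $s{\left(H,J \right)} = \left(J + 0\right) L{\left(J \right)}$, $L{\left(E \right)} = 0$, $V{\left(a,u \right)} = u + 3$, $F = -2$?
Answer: $2 i \sqrt{9213} \approx 191.97 i$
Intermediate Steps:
$V{\left(a,u \right)} = 3 + u$
$s{\left(H,J \right)} = 0$ ($s{\left(H,J \right)} = \left(J + 0\right) 0 = J 0 = 0$)
$\sqrt{s{\left(V{\left(F,-8 \right)},11 \right)} - 36852} = \sqrt{0 - 36852} = \sqrt{-36852} = 2 i \sqrt{9213}$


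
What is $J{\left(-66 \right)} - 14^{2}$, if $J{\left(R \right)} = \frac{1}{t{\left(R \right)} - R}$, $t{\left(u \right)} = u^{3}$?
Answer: $- \frac{56336281}{287430} \approx -196.0$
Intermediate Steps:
$J{\left(R \right)} = \frac{1}{R^{3} - R}$
$J{\left(-66 \right)} - 14^{2} = \frac{1}{\left(-66\right)^{3} - -66} - 14^{2} = \frac{1}{-287496 + 66} - 196 = \frac{1}{-287430} - 196 = - \frac{1}{287430} - 196 = - \frac{56336281}{287430}$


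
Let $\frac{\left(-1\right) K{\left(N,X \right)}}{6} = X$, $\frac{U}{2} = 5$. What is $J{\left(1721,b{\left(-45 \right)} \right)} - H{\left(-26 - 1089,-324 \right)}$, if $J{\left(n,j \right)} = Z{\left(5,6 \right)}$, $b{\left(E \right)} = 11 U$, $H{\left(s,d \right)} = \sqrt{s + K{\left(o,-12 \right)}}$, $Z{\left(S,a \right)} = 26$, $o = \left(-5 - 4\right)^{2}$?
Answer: $26 - i \sqrt{1043} \approx 26.0 - 32.296 i$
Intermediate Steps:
$U = 10$ ($U = 2 \cdot 5 = 10$)
$o = 81$ ($o = \left(-9\right)^{2} = 81$)
$K{\left(N,X \right)} = - 6 X$
$H{\left(s,d \right)} = \sqrt{72 + s}$ ($H{\left(s,d \right)} = \sqrt{s - -72} = \sqrt{s + 72} = \sqrt{72 + s}$)
$b{\left(E \right)} = 110$ ($b{\left(E \right)} = 11 \cdot 10 = 110$)
$J{\left(n,j \right)} = 26$
$J{\left(1721,b{\left(-45 \right)} \right)} - H{\left(-26 - 1089,-324 \right)} = 26 - \sqrt{72 - 1115} = 26 - \sqrt{-1043} = 26 - i \sqrt{1043}$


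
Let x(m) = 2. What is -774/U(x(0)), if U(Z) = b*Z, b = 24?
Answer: -129/8 ≈ -16.125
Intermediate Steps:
U(Z) = 24*Z
-774/U(x(0)) = -774/(24*2) = -774/48 = -774*1/48 = -129/8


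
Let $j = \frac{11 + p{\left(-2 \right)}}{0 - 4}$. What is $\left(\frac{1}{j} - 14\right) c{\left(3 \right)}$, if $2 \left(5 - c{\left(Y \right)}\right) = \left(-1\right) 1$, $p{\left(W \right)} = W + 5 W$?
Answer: $-55$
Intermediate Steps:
$p{\left(W \right)} = 6 W$
$c{\left(Y \right)} = \frac{11}{2}$ ($c{\left(Y \right)} = 5 - \frac{\left(-1\right) 1}{2} = 5 - - \frac{1}{2} = 5 + \frac{1}{2} = \frac{11}{2}$)
$j = \frac{1}{4}$ ($j = \frac{11 + 6 \left(-2\right)}{0 - 4} = \frac{11 - 12}{-4} = \left(-1\right) \left(- \frac{1}{4}\right) = \frac{1}{4} \approx 0.25$)
$\left(\frac{1}{j} - 14\right) c{\left(3 \right)} = \left(\frac{1}{\frac{1}{4}} - 14\right) \frac{11}{2} = \left(4 - 14\right) \frac{11}{2} = \left(-10\right) \frac{11}{2} = -55$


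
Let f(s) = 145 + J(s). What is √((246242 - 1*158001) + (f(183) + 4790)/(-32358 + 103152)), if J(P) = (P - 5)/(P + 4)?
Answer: √190924587743599798/1470942 ≈ 297.05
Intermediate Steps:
J(P) = (-5 + P)/(4 + P)
f(s) = 145 + (-5 + s)/(4 + s)
√((246242 - 1*158001) + (f(183) + 4790)/(-32358 + 103152)) = √((246242 - 1*158001) + ((575 + 146*183)/(4 + 183) + 4790)/(-32358 + 103152)) = √((246242 - 158001) + ((575 + 26718)/187 + 4790)/70794) = √(88241 + ((1/187)*27293 + 4790)*(1/70794)) = √(88241 + (27293/187 + 4790)*(1/70794)) = √(88241 + (923023/187)*(1/70794)) = √(88241 + 923023/13238478) = √(1168177460221/13238478) = √190924587743599798/1470942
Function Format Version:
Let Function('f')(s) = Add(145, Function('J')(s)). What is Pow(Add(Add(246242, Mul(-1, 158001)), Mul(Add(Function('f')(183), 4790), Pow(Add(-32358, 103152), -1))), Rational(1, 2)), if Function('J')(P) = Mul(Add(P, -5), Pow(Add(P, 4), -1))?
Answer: Mul(Rational(1, 1470942), Pow(190924587743599798, Rational(1, 2))) ≈ 297.05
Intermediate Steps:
Function('J')(P) = Mul(Pow(Add(4, P), -1), Add(-5, P)) (Function('J')(P) = Mul(Add(-5, P), Pow(Add(4, P), -1)) = Mul(Pow(Add(4, P), -1), Add(-5, P)))
Function('f')(s) = Add(145, Mul(Pow(Add(4, s), -1), Add(-5, s)))
Pow(Add(Add(246242, Mul(-1, 158001)), Mul(Add(Function('f')(183), 4790), Pow(Add(-32358, 103152), -1))), Rational(1, 2)) = Pow(Add(Add(246242, Mul(-1, 158001)), Mul(Add(Mul(Pow(Add(4, 183), -1), Add(575, Mul(146, 183))), 4790), Pow(Add(-32358, 103152), -1))), Rational(1, 2)) = Pow(Add(Add(246242, -158001), Mul(Add(Mul(Pow(187, -1), Add(575, 26718)), 4790), Pow(70794, -1))), Rational(1, 2)) = Pow(Add(88241, Mul(Add(Mul(Rational(1, 187), 27293), 4790), Rational(1, 70794))), Rational(1, 2)) = Pow(Add(88241, Mul(Add(Rational(27293, 187), 4790), Rational(1, 70794))), Rational(1, 2)) = Pow(Add(88241, Mul(Rational(923023, 187), Rational(1, 70794))), Rational(1, 2)) = Pow(Add(88241, Rational(923023, 13238478)), Rational(1, 2)) = Pow(Rational(1168177460221, 13238478), Rational(1, 2)) = Mul(Rational(1, 1470942), Pow(190924587743599798, Rational(1, 2)))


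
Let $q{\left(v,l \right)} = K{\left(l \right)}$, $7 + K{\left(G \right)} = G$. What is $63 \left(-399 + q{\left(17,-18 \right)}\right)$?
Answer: $-26712$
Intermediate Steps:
$K{\left(G \right)} = -7 + G$
$q{\left(v,l \right)} = -7 + l$
$63 \left(-399 + q{\left(17,-18 \right)}\right) = 63 \left(-399 - 25\right) = 63 \left(-424\right) = -26712$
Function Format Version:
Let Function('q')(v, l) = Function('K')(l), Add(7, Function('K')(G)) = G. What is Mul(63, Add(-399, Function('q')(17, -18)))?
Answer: -26712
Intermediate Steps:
Function('K')(G) = Add(-7, G)
Function('q')(v, l) = Add(-7, l)
Mul(63, Add(-399, Function('q')(17, -18))) = Mul(63, Add(-399, Add(-7, -18))) = Mul(63, Add(-399, -25)) = Mul(63, -424) = -26712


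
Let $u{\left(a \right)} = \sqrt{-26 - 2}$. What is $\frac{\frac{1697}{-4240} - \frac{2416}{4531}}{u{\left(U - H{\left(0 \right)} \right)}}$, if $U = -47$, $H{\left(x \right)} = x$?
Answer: $\frac{17932947 i \sqrt{7}}{268960160} \approx 0.17641 i$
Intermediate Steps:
$u{\left(a \right)} = 2 i \sqrt{7}$ ($u{\left(a \right)} = \sqrt{-28} = 2 i \sqrt{7}$)
$\frac{\frac{1697}{-4240} - \frac{2416}{4531}}{u{\left(U - H{\left(0 \right)} \right)}} = \frac{\frac{1697}{-4240} - \frac{2416}{4531}}{2 i \sqrt{7}} = \left(1697 \left(- \frac{1}{4240}\right) - \frac{2416}{4531}\right) \left(- \frac{i \sqrt{7}}{14}\right) = \left(- \frac{1697}{4240} - \frac{2416}{4531}\right) \left(- \frac{i \sqrt{7}}{14}\right) = - \frac{17932947 \left(- \frac{i \sqrt{7}}{14}\right)}{19211440} = \frac{17932947 i \sqrt{7}}{268960160}$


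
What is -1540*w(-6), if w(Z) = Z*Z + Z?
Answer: -46200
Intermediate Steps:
w(Z) = Z + Z**2 (w(Z) = Z**2 + Z = Z + Z**2)
-1540*w(-6) = -(-9240)*(1 - 6) = -(-9240)*(-5) = -1540*30 = -46200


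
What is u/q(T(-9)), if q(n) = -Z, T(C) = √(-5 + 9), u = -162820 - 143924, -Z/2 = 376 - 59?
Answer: -153372/317 ≈ -483.82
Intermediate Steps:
Z = -634 (Z = -2*(376 - 59) = -2*317 = -634)
u = -306744
T(C) = 2 (T(C) = √4 = 2)
q(n) = 634 (q(n) = -1*(-634) = 634)
u/q(T(-9)) = -306744/634 = -306744*1/634 = -153372/317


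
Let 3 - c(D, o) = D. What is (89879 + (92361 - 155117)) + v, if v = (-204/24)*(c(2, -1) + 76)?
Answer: 52937/2 ≈ 26469.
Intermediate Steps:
c(D, o) = 3 - D
v = -1309/2 (v = (-204/24)*((3 - 1*2) + 76) = (-204*1/24)*((3 - 2) + 76) = -17*(1 + 76)/2 = -17/2*77 = -1309/2 ≈ -654.50)
(89879 + (92361 - 155117)) + v = (89879 + (92361 - 155117)) - 1309/2 = (89879 - 62756) - 1309/2 = 27123 - 1309/2 = 52937/2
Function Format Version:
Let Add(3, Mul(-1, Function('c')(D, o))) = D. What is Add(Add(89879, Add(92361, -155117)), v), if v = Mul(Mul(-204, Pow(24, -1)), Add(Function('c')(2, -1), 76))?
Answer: Rational(52937, 2) ≈ 26469.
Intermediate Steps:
Function('c')(D, o) = Add(3, Mul(-1, D))
v = Rational(-1309, 2) (v = Mul(Mul(-204, Pow(24, -1)), Add(Add(3, Mul(-1, 2)), 76)) = Mul(Mul(-204, Rational(1, 24)), Add(Add(3, -2), 76)) = Mul(Rational(-17, 2), Add(1, 76)) = Mul(Rational(-17, 2), 77) = Rational(-1309, 2) ≈ -654.50)
Add(Add(89879, Add(92361, -155117)), v) = Add(Add(89879, Add(92361, -155117)), Rational(-1309, 2)) = Add(Add(89879, -62756), Rational(-1309, 2)) = Add(27123, Rational(-1309, 2)) = Rational(52937, 2)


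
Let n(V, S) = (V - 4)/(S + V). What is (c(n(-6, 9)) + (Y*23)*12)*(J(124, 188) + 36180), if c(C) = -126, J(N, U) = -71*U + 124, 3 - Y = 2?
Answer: 3443400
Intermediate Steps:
Y = 1 (Y = 3 - 1*2 = 3 - 2 = 1)
n(V, S) = (-4 + V)/(S + V)
J(N, U) = 124 - 71*U
(c(n(-6, 9)) + (Y*23)*12)*(J(124, 188) + 36180) = (-126 + (1*23)*12)*((124 - 71*188) + 36180) = (-126 + 23*12)*((124 - 13348) + 36180) = (-126 + 276)*(-13224 + 36180) = 150*22956 = 3443400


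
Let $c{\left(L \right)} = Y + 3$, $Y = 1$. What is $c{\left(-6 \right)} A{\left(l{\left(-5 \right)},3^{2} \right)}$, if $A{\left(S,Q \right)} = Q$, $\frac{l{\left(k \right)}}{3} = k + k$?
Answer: $36$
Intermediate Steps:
$l{\left(k \right)} = 6 k$ ($l{\left(k \right)} = 3 \left(k + k\right) = 3 \cdot 2 k = 6 k$)
$c{\left(L \right)} = 4$ ($c{\left(L \right)} = 1 + 3 = 4$)
$c{\left(-6 \right)} A{\left(l{\left(-5 \right)},3^{2} \right)} = 4 \cdot 3^{2} = 4 \cdot 9 = 36$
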